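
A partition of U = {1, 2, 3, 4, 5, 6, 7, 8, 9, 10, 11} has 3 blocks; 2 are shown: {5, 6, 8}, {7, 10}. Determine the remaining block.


U = {1, 2, 3, 4, 5, 6, 7, 8, 9, 10, 11}
Shown blocks: {5, 6, 8}, {7, 10}
A partition's blocks are pairwise disjoint and cover U, so the missing block = U \ (union of shown blocks).
Union of shown blocks: {5, 6, 7, 8, 10}
Missing block = U \ (union) = {1, 2, 3, 4, 9, 11}

{1, 2, 3, 4, 9, 11}


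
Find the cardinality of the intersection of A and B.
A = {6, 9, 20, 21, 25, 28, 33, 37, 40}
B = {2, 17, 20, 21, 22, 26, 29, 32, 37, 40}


Set A = {6, 9, 20, 21, 25, 28, 33, 37, 40}
Set B = {2, 17, 20, 21, 22, 26, 29, 32, 37, 40}
A ∩ B = {20, 21, 37, 40}
|A ∩ B| = 4

4


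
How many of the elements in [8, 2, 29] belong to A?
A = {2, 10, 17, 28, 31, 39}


Set A = {2, 10, 17, 28, 31, 39}
Candidates: [8, 2, 29]
Check each candidate:
8 ∉ A, 2 ∈ A, 29 ∉ A
Count of candidates in A: 1

1


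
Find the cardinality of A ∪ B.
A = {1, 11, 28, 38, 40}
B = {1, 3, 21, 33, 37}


Set A = {1, 11, 28, 38, 40}, |A| = 5
Set B = {1, 3, 21, 33, 37}, |B| = 5
A ∩ B = {1}, |A ∩ B| = 1
|A ∪ B| = |A| + |B| - |A ∩ B| = 5 + 5 - 1 = 9

9


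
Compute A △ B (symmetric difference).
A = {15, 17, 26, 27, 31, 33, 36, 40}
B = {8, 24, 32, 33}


Set A = {15, 17, 26, 27, 31, 33, 36, 40}
Set B = {8, 24, 32, 33}
A △ B = (A \ B) ∪ (B \ A)
Elements in A but not B: {15, 17, 26, 27, 31, 36, 40}
Elements in B but not A: {8, 24, 32}
A △ B = {8, 15, 17, 24, 26, 27, 31, 32, 36, 40}

{8, 15, 17, 24, 26, 27, 31, 32, 36, 40}


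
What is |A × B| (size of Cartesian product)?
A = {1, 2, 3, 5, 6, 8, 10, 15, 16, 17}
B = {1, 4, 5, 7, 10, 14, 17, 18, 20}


Set A = {1, 2, 3, 5, 6, 8, 10, 15, 16, 17} has 10 elements.
Set B = {1, 4, 5, 7, 10, 14, 17, 18, 20} has 9 elements.
|A × B| = |A| × |B| = 10 × 9 = 90

90


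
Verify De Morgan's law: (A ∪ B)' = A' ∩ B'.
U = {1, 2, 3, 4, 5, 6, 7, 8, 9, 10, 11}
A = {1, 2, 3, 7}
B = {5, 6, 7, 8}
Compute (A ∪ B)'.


U = {1, 2, 3, 4, 5, 6, 7, 8, 9, 10, 11}
A = {1, 2, 3, 7}, B = {5, 6, 7, 8}
A ∪ B = {1, 2, 3, 5, 6, 7, 8}
(A ∪ B)' = U \ (A ∪ B) = {4, 9, 10, 11}
Verification via A' ∩ B': A' = {4, 5, 6, 8, 9, 10, 11}, B' = {1, 2, 3, 4, 9, 10, 11}
A' ∩ B' = {4, 9, 10, 11} ✓

{4, 9, 10, 11}


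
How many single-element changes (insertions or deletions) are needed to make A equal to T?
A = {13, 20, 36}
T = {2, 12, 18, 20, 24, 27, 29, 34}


Set A = {13, 20, 36}
Set T = {2, 12, 18, 20, 24, 27, 29, 34}
Elements to remove from A (in A, not in T): {13, 36} → 2 removals
Elements to add to A (in T, not in A): {2, 12, 18, 24, 27, 29, 34} → 7 additions
Total edits = 2 + 7 = 9

9


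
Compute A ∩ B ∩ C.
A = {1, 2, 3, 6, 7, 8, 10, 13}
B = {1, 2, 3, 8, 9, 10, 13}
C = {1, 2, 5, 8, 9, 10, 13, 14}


Set A = {1, 2, 3, 6, 7, 8, 10, 13}
Set B = {1, 2, 3, 8, 9, 10, 13}
Set C = {1, 2, 5, 8, 9, 10, 13, 14}
First, A ∩ B = {1, 2, 3, 8, 10, 13}
Then, (A ∩ B) ∩ C = {1, 2, 8, 10, 13}

{1, 2, 8, 10, 13}


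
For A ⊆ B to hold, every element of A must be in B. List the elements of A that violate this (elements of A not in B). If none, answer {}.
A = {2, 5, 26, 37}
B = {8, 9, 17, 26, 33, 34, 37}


Set A = {2, 5, 26, 37}
Set B = {8, 9, 17, 26, 33, 34, 37}
Check each element of A against B:
2 ∉ B (include), 5 ∉ B (include), 26 ∈ B, 37 ∈ B
Elements of A not in B: {2, 5}

{2, 5}


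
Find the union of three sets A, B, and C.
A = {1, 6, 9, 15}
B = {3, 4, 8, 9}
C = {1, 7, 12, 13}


Set A = {1, 6, 9, 15}
Set B = {3, 4, 8, 9}
Set C = {1, 7, 12, 13}
First, A ∪ B = {1, 3, 4, 6, 8, 9, 15}
Then, (A ∪ B) ∪ C = {1, 3, 4, 6, 7, 8, 9, 12, 13, 15}

{1, 3, 4, 6, 7, 8, 9, 12, 13, 15}


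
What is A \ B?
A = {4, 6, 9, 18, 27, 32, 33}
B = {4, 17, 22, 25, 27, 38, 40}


Set A = {4, 6, 9, 18, 27, 32, 33}
Set B = {4, 17, 22, 25, 27, 38, 40}
A \ B includes elements in A that are not in B.
Check each element of A:
4 (in B, remove), 6 (not in B, keep), 9 (not in B, keep), 18 (not in B, keep), 27 (in B, remove), 32 (not in B, keep), 33 (not in B, keep)
A \ B = {6, 9, 18, 32, 33}

{6, 9, 18, 32, 33}


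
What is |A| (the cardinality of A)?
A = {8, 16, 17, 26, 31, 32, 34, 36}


Set A = {8, 16, 17, 26, 31, 32, 34, 36}
Listing elements: 8, 16, 17, 26, 31, 32, 34, 36
Counting: 8 elements
|A| = 8

8


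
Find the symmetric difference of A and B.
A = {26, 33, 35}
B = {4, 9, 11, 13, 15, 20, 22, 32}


Set A = {26, 33, 35}
Set B = {4, 9, 11, 13, 15, 20, 22, 32}
A △ B = (A \ B) ∪ (B \ A)
Elements in A but not B: {26, 33, 35}
Elements in B but not A: {4, 9, 11, 13, 15, 20, 22, 32}
A △ B = {4, 9, 11, 13, 15, 20, 22, 26, 32, 33, 35}

{4, 9, 11, 13, 15, 20, 22, 26, 32, 33, 35}


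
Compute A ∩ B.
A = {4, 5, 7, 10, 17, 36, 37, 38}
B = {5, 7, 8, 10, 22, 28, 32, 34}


Set A = {4, 5, 7, 10, 17, 36, 37, 38}
Set B = {5, 7, 8, 10, 22, 28, 32, 34}
A ∩ B includes only elements in both sets.
Check each element of A against B:
4 ✗, 5 ✓, 7 ✓, 10 ✓, 17 ✗, 36 ✗, 37 ✗, 38 ✗
A ∩ B = {5, 7, 10}

{5, 7, 10}


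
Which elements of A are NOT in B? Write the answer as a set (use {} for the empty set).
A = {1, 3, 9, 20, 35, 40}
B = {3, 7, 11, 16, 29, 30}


Set A = {1, 3, 9, 20, 35, 40}
Set B = {3, 7, 11, 16, 29, 30}
Check each element of A against B:
1 ∉ B (include), 3 ∈ B, 9 ∉ B (include), 20 ∉ B (include), 35 ∉ B (include), 40 ∉ B (include)
Elements of A not in B: {1, 9, 20, 35, 40}

{1, 9, 20, 35, 40}


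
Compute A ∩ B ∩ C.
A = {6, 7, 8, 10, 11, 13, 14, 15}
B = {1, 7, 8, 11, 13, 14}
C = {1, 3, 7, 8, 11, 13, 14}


Set A = {6, 7, 8, 10, 11, 13, 14, 15}
Set B = {1, 7, 8, 11, 13, 14}
Set C = {1, 3, 7, 8, 11, 13, 14}
First, A ∩ B = {7, 8, 11, 13, 14}
Then, (A ∩ B) ∩ C = {7, 8, 11, 13, 14}

{7, 8, 11, 13, 14}


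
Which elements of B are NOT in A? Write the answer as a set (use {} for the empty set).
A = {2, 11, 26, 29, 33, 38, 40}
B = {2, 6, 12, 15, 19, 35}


Set A = {2, 11, 26, 29, 33, 38, 40}
Set B = {2, 6, 12, 15, 19, 35}
Check each element of B against A:
2 ∈ A, 6 ∉ A (include), 12 ∉ A (include), 15 ∉ A (include), 19 ∉ A (include), 35 ∉ A (include)
Elements of B not in A: {6, 12, 15, 19, 35}

{6, 12, 15, 19, 35}


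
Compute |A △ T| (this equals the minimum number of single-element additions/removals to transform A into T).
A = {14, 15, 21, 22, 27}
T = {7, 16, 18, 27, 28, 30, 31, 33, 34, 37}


Set A = {14, 15, 21, 22, 27}
Set T = {7, 16, 18, 27, 28, 30, 31, 33, 34, 37}
Elements to remove from A (in A, not in T): {14, 15, 21, 22} → 4 removals
Elements to add to A (in T, not in A): {7, 16, 18, 28, 30, 31, 33, 34, 37} → 9 additions
Total edits = 4 + 9 = 13

13


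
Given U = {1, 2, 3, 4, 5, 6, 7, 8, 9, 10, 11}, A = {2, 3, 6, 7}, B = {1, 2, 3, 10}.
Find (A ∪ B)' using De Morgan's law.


U = {1, 2, 3, 4, 5, 6, 7, 8, 9, 10, 11}
A = {2, 3, 6, 7}, B = {1, 2, 3, 10}
A ∪ B = {1, 2, 3, 6, 7, 10}
(A ∪ B)' = U \ (A ∪ B) = {4, 5, 8, 9, 11}
Verification via A' ∩ B': A' = {1, 4, 5, 8, 9, 10, 11}, B' = {4, 5, 6, 7, 8, 9, 11}
A' ∩ B' = {4, 5, 8, 9, 11} ✓

{4, 5, 8, 9, 11}


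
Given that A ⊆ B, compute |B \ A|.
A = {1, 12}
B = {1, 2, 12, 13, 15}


Set A = {1, 12}, |A| = 2
Set B = {1, 2, 12, 13, 15}, |B| = 5
Since A ⊆ B: B \ A = {2, 13, 15}
|B| - |A| = 5 - 2 = 3

3


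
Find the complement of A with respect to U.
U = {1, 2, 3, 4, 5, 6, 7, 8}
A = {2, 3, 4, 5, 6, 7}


Universal set U = {1, 2, 3, 4, 5, 6, 7, 8}
Set A = {2, 3, 4, 5, 6, 7}
A' = U \ A = elements in U but not in A
Checking each element of U:
1 (not in A, include), 2 (in A, exclude), 3 (in A, exclude), 4 (in A, exclude), 5 (in A, exclude), 6 (in A, exclude), 7 (in A, exclude), 8 (not in A, include)
A' = {1, 8}

{1, 8}


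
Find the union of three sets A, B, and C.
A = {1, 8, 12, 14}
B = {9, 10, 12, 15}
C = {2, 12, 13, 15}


Set A = {1, 8, 12, 14}
Set B = {9, 10, 12, 15}
Set C = {2, 12, 13, 15}
First, A ∪ B = {1, 8, 9, 10, 12, 14, 15}
Then, (A ∪ B) ∪ C = {1, 2, 8, 9, 10, 12, 13, 14, 15}

{1, 2, 8, 9, 10, 12, 13, 14, 15}


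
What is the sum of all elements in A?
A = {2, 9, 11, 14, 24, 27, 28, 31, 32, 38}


Set A = {2, 9, 11, 14, 24, 27, 28, 31, 32, 38}
Sum = 2 + 9 + 11 + 14 + 24 + 27 + 28 + 31 + 32 + 38 = 216

216


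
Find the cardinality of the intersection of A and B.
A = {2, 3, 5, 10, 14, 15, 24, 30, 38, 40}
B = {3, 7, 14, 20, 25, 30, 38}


Set A = {2, 3, 5, 10, 14, 15, 24, 30, 38, 40}
Set B = {3, 7, 14, 20, 25, 30, 38}
A ∩ B = {3, 14, 30, 38}
|A ∩ B| = 4

4


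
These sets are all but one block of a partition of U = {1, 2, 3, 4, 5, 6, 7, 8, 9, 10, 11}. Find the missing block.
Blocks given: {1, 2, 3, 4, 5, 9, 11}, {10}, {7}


U = {1, 2, 3, 4, 5, 6, 7, 8, 9, 10, 11}
Shown blocks: {1, 2, 3, 4, 5, 9, 11}, {10}, {7}
A partition's blocks are pairwise disjoint and cover U, so the missing block = U \ (union of shown blocks).
Union of shown blocks: {1, 2, 3, 4, 5, 7, 9, 10, 11}
Missing block = U \ (union) = {6, 8}

{6, 8}


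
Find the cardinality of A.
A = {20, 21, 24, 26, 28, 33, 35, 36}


Set A = {20, 21, 24, 26, 28, 33, 35, 36}
Listing elements: 20, 21, 24, 26, 28, 33, 35, 36
Counting: 8 elements
|A| = 8

8


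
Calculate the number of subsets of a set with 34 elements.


The set has 34 elements.
The power set contains all possible subsets.
|P(A)| = 2^|A| = 2^34 = 17179869184

17179869184


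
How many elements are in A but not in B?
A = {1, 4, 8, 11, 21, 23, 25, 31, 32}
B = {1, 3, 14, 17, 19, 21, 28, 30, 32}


Set A = {1, 4, 8, 11, 21, 23, 25, 31, 32}
Set B = {1, 3, 14, 17, 19, 21, 28, 30, 32}
A \ B = {4, 8, 11, 23, 25, 31}
|A \ B| = 6

6


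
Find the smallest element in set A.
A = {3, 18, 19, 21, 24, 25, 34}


Set A = {3, 18, 19, 21, 24, 25, 34}
Elements in ascending order: 3, 18, 19, 21, 24, 25, 34
The smallest element is 3.

3


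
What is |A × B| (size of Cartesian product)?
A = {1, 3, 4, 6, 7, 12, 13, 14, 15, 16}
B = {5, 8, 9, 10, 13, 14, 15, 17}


Set A = {1, 3, 4, 6, 7, 12, 13, 14, 15, 16} has 10 elements.
Set B = {5, 8, 9, 10, 13, 14, 15, 17} has 8 elements.
|A × B| = |A| × |B| = 10 × 8 = 80

80


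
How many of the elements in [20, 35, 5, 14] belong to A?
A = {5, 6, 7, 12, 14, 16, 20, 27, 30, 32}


Set A = {5, 6, 7, 12, 14, 16, 20, 27, 30, 32}
Candidates: [20, 35, 5, 14]
Check each candidate:
20 ∈ A, 35 ∉ A, 5 ∈ A, 14 ∈ A
Count of candidates in A: 3

3


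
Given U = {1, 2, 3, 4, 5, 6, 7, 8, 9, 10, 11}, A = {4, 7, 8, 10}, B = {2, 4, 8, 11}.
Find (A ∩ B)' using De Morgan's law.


U = {1, 2, 3, 4, 5, 6, 7, 8, 9, 10, 11}
A = {4, 7, 8, 10}, B = {2, 4, 8, 11}
A ∩ B = {4, 8}
(A ∩ B)' = U \ (A ∩ B) = {1, 2, 3, 5, 6, 7, 9, 10, 11}
Verification via A' ∪ B': A' = {1, 2, 3, 5, 6, 9, 11}, B' = {1, 3, 5, 6, 7, 9, 10}
A' ∪ B' = {1, 2, 3, 5, 6, 7, 9, 10, 11} ✓

{1, 2, 3, 5, 6, 7, 9, 10, 11}


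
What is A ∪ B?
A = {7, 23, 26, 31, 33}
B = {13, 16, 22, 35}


Set A = {7, 23, 26, 31, 33}
Set B = {13, 16, 22, 35}
A ∪ B includes all elements in either set.
Elements from A: {7, 23, 26, 31, 33}
Elements from B not already included: {13, 16, 22, 35}
A ∪ B = {7, 13, 16, 22, 23, 26, 31, 33, 35}

{7, 13, 16, 22, 23, 26, 31, 33, 35}


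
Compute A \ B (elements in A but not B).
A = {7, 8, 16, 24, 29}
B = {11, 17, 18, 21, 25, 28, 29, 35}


Set A = {7, 8, 16, 24, 29}
Set B = {11, 17, 18, 21, 25, 28, 29, 35}
A \ B includes elements in A that are not in B.
Check each element of A:
7 (not in B, keep), 8 (not in B, keep), 16 (not in B, keep), 24 (not in B, keep), 29 (in B, remove)
A \ B = {7, 8, 16, 24}

{7, 8, 16, 24}


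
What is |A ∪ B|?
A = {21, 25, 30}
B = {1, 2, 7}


Set A = {21, 25, 30}, |A| = 3
Set B = {1, 2, 7}, |B| = 3
A ∩ B = {}, |A ∩ B| = 0
|A ∪ B| = |A| + |B| - |A ∩ B| = 3 + 3 - 0 = 6

6


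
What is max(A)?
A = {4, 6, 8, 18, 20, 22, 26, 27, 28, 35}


Set A = {4, 6, 8, 18, 20, 22, 26, 27, 28, 35}
Elements in ascending order: 4, 6, 8, 18, 20, 22, 26, 27, 28, 35
The largest element is 35.

35


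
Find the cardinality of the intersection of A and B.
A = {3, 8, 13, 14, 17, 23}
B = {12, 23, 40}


Set A = {3, 8, 13, 14, 17, 23}
Set B = {12, 23, 40}
A ∩ B = {23}
|A ∩ B| = 1

1


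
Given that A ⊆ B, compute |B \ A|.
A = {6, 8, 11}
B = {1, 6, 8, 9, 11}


Set A = {6, 8, 11}, |A| = 3
Set B = {1, 6, 8, 9, 11}, |B| = 5
Since A ⊆ B: B \ A = {1, 9}
|B| - |A| = 5 - 3 = 2

2


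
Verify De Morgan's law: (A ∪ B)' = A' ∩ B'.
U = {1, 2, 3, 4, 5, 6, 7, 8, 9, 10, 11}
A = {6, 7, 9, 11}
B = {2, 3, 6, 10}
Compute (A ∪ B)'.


U = {1, 2, 3, 4, 5, 6, 7, 8, 9, 10, 11}
A = {6, 7, 9, 11}, B = {2, 3, 6, 10}
A ∪ B = {2, 3, 6, 7, 9, 10, 11}
(A ∪ B)' = U \ (A ∪ B) = {1, 4, 5, 8}
Verification via A' ∩ B': A' = {1, 2, 3, 4, 5, 8, 10}, B' = {1, 4, 5, 7, 8, 9, 11}
A' ∩ B' = {1, 4, 5, 8} ✓

{1, 4, 5, 8}


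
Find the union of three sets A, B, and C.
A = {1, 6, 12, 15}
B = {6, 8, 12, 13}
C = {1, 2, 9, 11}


Set A = {1, 6, 12, 15}
Set B = {6, 8, 12, 13}
Set C = {1, 2, 9, 11}
First, A ∪ B = {1, 6, 8, 12, 13, 15}
Then, (A ∪ B) ∪ C = {1, 2, 6, 8, 9, 11, 12, 13, 15}

{1, 2, 6, 8, 9, 11, 12, 13, 15}


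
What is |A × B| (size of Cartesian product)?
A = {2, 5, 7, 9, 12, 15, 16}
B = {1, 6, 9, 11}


Set A = {2, 5, 7, 9, 12, 15, 16} has 7 elements.
Set B = {1, 6, 9, 11} has 4 elements.
|A × B| = |A| × |B| = 7 × 4 = 28

28


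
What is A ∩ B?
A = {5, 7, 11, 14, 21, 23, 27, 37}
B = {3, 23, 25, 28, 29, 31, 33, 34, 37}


Set A = {5, 7, 11, 14, 21, 23, 27, 37}
Set B = {3, 23, 25, 28, 29, 31, 33, 34, 37}
A ∩ B includes only elements in both sets.
Check each element of A against B:
5 ✗, 7 ✗, 11 ✗, 14 ✗, 21 ✗, 23 ✓, 27 ✗, 37 ✓
A ∩ B = {23, 37}

{23, 37}


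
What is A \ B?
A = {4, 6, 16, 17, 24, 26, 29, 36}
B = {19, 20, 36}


Set A = {4, 6, 16, 17, 24, 26, 29, 36}
Set B = {19, 20, 36}
A \ B includes elements in A that are not in B.
Check each element of A:
4 (not in B, keep), 6 (not in B, keep), 16 (not in B, keep), 17 (not in B, keep), 24 (not in B, keep), 26 (not in B, keep), 29 (not in B, keep), 36 (in B, remove)
A \ B = {4, 6, 16, 17, 24, 26, 29}

{4, 6, 16, 17, 24, 26, 29}


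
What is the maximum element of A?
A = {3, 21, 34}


Set A = {3, 21, 34}
Elements in ascending order: 3, 21, 34
The largest element is 34.

34


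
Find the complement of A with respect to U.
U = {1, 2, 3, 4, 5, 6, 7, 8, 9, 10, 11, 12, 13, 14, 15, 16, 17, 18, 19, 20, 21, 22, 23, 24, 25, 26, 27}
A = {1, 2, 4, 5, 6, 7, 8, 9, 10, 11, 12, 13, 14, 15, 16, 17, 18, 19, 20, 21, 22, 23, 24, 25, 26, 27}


Universal set U = {1, 2, 3, 4, 5, 6, 7, 8, 9, 10, 11, 12, 13, 14, 15, 16, 17, 18, 19, 20, 21, 22, 23, 24, 25, 26, 27}
Set A = {1, 2, 4, 5, 6, 7, 8, 9, 10, 11, 12, 13, 14, 15, 16, 17, 18, 19, 20, 21, 22, 23, 24, 25, 26, 27}
A' = U \ A = elements in U but not in A
Checking each element of U:
1 (in A, exclude), 2 (in A, exclude), 3 (not in A, include), 4 (in A, exclude), 5 (in A, exclude), 6 (in A, exclude), 7 (in A, exclude), 8 (in A, exclude), 9 (in A, exclude), 10 (in A, exclude), 11 (in A, exclude), 12 (in A, exclude), 13 (in A, exclude), 14 (in A, exclude), 15 (in A, exclude), 16 (in A, exclude), 17 (in A, exclude), 18 (in A, exclude), 19 (in A, exclude), 20 (in A, exclude), 21 (in A, exclude), 22 (in A, exclude), 23 (in A, exclude), 24 (in A, exclude), 25 (in A, exclude), 26 (in A, exclude), 27 (in A, exclude)
A' = {3}

{3}


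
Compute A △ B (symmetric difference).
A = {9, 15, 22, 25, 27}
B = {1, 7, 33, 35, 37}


Set A = {9, 15, 22, 25, 27}
Set B = {1, 7, 33, 35, 37}
A △ B = (A \ B) ∪ (B \ A)
Elements in A but not B: {9, 15, 22, 25, 27}
Elements in B but not A: {1, 7, 33, 35, 37}
A △ B = {1, 7, 9, 15, 22, 25, 27, 33, 35, 37}

{1, 7, 9, 15, 22, 25, 27, 33, 35, 37}


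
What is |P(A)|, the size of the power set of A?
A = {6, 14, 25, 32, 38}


Set A = {6, 14, 25, 32, 38}
|A| = 5
The power set P(A) contains all subsets of A.
|P(A)| = 2^|A| = 2^5 = 32

32


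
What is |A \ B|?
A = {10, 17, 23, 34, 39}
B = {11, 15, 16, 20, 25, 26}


Set A = {10, 17, 23, 34, 39}
Set B = {11, 15, 16, 20, 25, 26}
A \ B = {10, 17, 23, 34, 39}
|A \ B| = 5

5


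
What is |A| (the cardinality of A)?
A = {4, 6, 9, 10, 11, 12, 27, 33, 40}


Set A = {4, 6, 9, 10, 11, 12, 27, 33, 40}
Listing elements: 4, 6, 9, 10, 11, 12, 27, 33, 40
Counting: 9 elements
|A| = 9

9


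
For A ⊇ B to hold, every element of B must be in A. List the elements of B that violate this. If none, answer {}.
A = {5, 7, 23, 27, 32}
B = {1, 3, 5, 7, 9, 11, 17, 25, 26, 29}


Set A = {5, 7, 23, 27, 32}
Set B = {1, 3, 5, 7, 9, 11, 17, 25, 26, 29}
Check each element of B against A:
1 ∉ A (include), 3 ∉ A (include), 5 ∈ A, 7 ∈ A, 9 ∉ A (include), 11 ∉ A (include), 17 ∉ A (include), 25 ∉ A (include), 26 ∉ A (include), 29 ∉ A (include)
Elements of B not in A: {1, 3, 9, 11, 17, 25, 26, 29}

{1, 3, 9, 11, 17, 25, 26, 29}


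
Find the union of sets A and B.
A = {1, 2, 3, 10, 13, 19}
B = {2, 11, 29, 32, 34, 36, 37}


Set A = {1, 2, 3, 10, 13, 19}
Set B = {2, 11, 29, 32, 34, 36, 37}
A ∪ B includes all elements in either set.
Elements from A: {1, 2, 3, 10, 13, 19}
Elements from B not already included: {11, 29, 32, 34, 36, 37}
A ∪ B = {1, 2, 3, 10, 11, 13, 19, 29, 32, 34, 36, 37}

{1, 2, 3, 10, 11, 13, 19, 29, 32, 34, 36, 37}


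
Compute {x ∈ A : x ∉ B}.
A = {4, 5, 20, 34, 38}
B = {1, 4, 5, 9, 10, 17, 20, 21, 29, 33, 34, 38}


Set A = {4, 5, 20, 34, 38}
Set B = {1, 4, 5, 9, 10, 17, 20, 21, 29, 33, 34, 38}
Check each element of A against B:
4 ∈ B, 5 ∈ B, 20 ∈ B, 34 ∈ B, 38 ∈ B
Elements of A not in B: {}

{}


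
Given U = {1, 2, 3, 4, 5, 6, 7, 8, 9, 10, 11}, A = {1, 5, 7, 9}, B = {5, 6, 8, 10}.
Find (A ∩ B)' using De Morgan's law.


U = {1, 2, 3, 4, 5, 6, 7, 8, 9, 10, 11}
A = {1, 5, 7, 9}, B = {5, 6, 8, 10}
A ∩ B = {5}
(A ∩ B)' = U \ (A ∩ B) = {1, 2, 3, 4, 6, 7, 8, 9, 10, 11}
Verification via A' ∪ B': A' = {2, 3, 4, 6, 8, 10, 11}, B' = {1, 2, 3, 4, 7, 9, 11}
A' ∪ B' = {1, 2, 3, 4, 6, 7, 8, 9, 10, 11} ✓

{1, 2, 3, 4, 6, 7, 8, 9, 10, 11}


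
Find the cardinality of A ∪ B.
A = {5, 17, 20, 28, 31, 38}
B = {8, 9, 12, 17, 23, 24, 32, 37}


Set A = {5, 17, 20, 28, 31, 38}, |A| = 6
Set B = {8, 9, 12, 17, 23, 24, 32, 37}, |B| = 8
A ∩ B = {17}, |A ∩ B| = 1
|A ∪ B| = |A| + |B| - |A ∩ B| = 6 + 8 - 1 = 13

13


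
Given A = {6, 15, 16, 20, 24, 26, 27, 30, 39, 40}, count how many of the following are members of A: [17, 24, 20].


Set A = {6, 15, 16, 20, 24, 26, 27, 30, 39, 40}
Candidates: [17, 24, 20]
Check each candidate:
17 ∉ A, 24 ∈ A, 20 ∈ A
Count of candidates in A: 2

2


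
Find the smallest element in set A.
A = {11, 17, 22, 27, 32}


Set A = {11, 17, 22, 27, 32}
Elements in ascending order: 11, 17, 22, 27, 32
The smallest element is 11.

11


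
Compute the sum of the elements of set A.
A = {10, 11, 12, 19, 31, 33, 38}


Set A = {10, 11, 12, 19, 31, 33, 38}
Sum = 10 + 11 + 12 + 19 + 31 + 33 + 38 = 154

154


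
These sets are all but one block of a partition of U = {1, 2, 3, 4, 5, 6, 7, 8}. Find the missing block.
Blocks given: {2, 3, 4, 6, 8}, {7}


U = {1, 2, 3, 4, 5, 6, 7, 8}
Shown blocks: {2, 3, 4, 6, 8}, {7}
A partition's blocks are pairwise disjoint and cover U, so the missing block = U \ (union of shown blocks).
Union of shown blocks: {2, 3, 4, 6, 7, 8}
Missing block = U \ (union) = {1, 5}

{1, 5}


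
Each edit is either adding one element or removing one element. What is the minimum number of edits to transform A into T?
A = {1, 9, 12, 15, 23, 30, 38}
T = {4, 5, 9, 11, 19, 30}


Set A = {1, 9, 12, 15, 23, 30, 38}
Set T = {4, 5, 9, 11, 19, 30}
Elements to remove from A (in A, not in T): {1, 12, 15, 23, 38} → 5 removals
Elements to add to A (in T, not in A): {4, 5, 11, 19} → 4 additions
Total edits = 5 + 4 = 9

9


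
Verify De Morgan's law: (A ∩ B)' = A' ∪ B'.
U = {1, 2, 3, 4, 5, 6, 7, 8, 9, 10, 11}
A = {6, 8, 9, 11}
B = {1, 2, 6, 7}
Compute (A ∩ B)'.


U = {1, 2, 3, 4, 5, 6, 7, 8, 9, 10, 11}
A = {6, 8, 9, 11}, B = {1, 2, 6, 7}
A ∩ B = {6}
(A ∩ B)' = U \ (A ∩ B) = {1, 2, 3, 4, 5, 7, 8, 9, 10, 11}
Verification via A' ∪ B': A' = {1, 2, 3, 4, 5, 7, 10}, B' = {3, 4, 5, 8, 9, 10, 11}
A' ∪ B' = {1, 2, 3, 4, 5, 7, 8, 9, 10, 11} ✓

{1, 2, 3, 4, 5, 7, 8, 9, 10, 11}


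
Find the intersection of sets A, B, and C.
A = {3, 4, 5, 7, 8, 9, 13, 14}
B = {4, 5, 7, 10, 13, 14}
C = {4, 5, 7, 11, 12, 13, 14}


Set A = {3, 4, 5, 7, 8, 9, 13, 14}
Set B = {4, 5, 7, 10, 13, 14}
Set C = {4, 5, 7, 11, 12, 13, 14}
First, A ∩ B = {4, 5, 7, 13, 14}
Then, (A ∩ B) ∩ C = {4, 5, 7, 13, 14}

{4, 5, 7, 13, 14}


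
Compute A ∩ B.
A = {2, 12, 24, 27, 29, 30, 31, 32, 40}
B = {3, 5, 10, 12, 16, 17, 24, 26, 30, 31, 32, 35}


Set A = {2, 12, 24, 27, 29, 30, 31, 32, 40}
Set B = {3, 5, 10, 12, 16, 17, 24, 26, 30, 31, 32, 35}
A ∩ B includes only elements in both sets.
Check each element of A against B:
2 ✗, 12 ✓, 24 ✓, 27 ✗, 29 ✗, 30 ✓, 31 ✓, 32 ✓, 40 ✗
A ∩ B = {12, 24, 30, 31, 32}

{12, 24, 30, 31, 32}


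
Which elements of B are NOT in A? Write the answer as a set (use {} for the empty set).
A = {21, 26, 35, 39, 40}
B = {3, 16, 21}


Set A = {21, 26, 35, 39, 40}
Set B = {3, 16, 21}
Check each element of B against A:
3 ∉ A (include), 16 ∉ A (include), 21 ∈ A
Elements of B not in A: {3, 16}

{3, 16}


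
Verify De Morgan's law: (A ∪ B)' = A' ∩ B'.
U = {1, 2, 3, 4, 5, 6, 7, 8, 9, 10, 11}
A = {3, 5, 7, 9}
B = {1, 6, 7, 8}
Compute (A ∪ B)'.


U = {1, 2, 3, 4, 5, 6, 7, 8, 9, 10, 11}
A = {3, 5, 7, 9}, B = {1, 6, 7, 8}
A ∪ B = {1, 3, 5, 6, 7, 8, 9}
(A ∪ B)' = U \ (A ∪ B) = {2, 4, 10, 11}
Verification via A' ∩ B': A' = {1, 2, 4, 6, 8, 10, 11}, B' = {2, 3, 4, 5, 9, 10, 11}
A' ∩ B' = {2, 4, 10, 11} ✓

{2, 4, 10, 11}


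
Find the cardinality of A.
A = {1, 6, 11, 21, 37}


Set A = {1, 6, 11, 21, 37}
Listing elements: 1, 6, 11, 21, 37
Counting: 5 elements
|A| = 5

5


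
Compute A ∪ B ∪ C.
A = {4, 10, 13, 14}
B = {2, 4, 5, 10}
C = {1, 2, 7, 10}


Set A = {4, 10, 13, 14}
Set B = {2, 4, 5, 10}
Set C = {1, 2, 7, 10}
First, A ∪ B = {2, 4, 5, 10, 13, 14}
Then, (A ∪ B) ∪ C = {1, 2, 4, 5, 7, 10, 13, 14}

{1, 2, 4, 5, 7, 10, 13, 14}


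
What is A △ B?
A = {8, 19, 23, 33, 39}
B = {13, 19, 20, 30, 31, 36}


Set A = {8, 19, 23, 33, 39}
Set B = {13, 19, 20, 30, 31, 36}
A △ B = (A \ B) ∪ (B \ A)
Elements in A but not B: {8, 23, 33, 39}
Elements in B but not A: {13, 20, 30, 31, 36}
A △ B = {8, 13, 20, 23, 30, 31, 33, 36, 39}

{8, 13, 20, 23, 30, 31, 33, 36, 39}


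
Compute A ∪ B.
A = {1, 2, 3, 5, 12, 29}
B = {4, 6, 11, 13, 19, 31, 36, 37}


Set A = {1, 2, 3, 5, 12, 29}
Set B = {4, 6, 11, 13, 19, 31, 36, 37}
A ∪ B includes all elements in either set.
Elements from A: {1, 2, 3, 5, 12, 29}
Elements from B not already included: {4, 6, 11, 13, 19, 31, 36, 37}
A ∪ B = {1, 2, 3, 4, 5, 6, 11, 12, 13, 19, 29, 31, 36, 37}

{1, 2, 3, 4, 5, 6, 11, 12, 13, 19, 29, 31, 36, 37}


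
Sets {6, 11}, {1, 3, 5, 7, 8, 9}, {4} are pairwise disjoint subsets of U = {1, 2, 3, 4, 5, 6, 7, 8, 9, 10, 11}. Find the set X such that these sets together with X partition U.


U = {1, 2, 3, 4, 5, 6, 7, 8, 9, 10, 11}
Shown blocks: {6, 11}, {1, 3, 5, 7, 8, 9}, {4}
A partition's blocks are pairwise disjoint and cover U, so the missing block = U \ (union of shown blocks).
Union of shown blocks: {1, 3, 4, 5, 6, 7, 8, 9, 11}
Missing block = U \ (union) = {2, 10}

{2, 10}


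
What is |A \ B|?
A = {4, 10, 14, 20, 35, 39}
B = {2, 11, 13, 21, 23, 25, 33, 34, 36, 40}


Set A = {4, 10, 14, 20, 35, 39}
Set B = {2, 11, 13, 21, 23, 25, 33, 34, 36, 40}
A \ B = {4, 10, 14, 20, 35, 39}
|A \ B| = 6

6


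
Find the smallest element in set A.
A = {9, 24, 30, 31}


Set A = {9, 24, 30, 31}
Elements in ascending order: 9, 24, 30, 31
The smallest element is 9.

9


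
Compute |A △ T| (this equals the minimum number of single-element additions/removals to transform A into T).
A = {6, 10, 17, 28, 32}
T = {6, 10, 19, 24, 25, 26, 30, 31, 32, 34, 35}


Set A = {6, 10, 17, 28, 32}
Set T = {6, 10, 19, 24, 25, 26, 30, 31, 32, 34, 35}
Elements to remove from A (in A, not in T): {17, 28} → 2 removals
Elements to add to A (in T, not in A): {19, 24, 25, 26, 30, 31, 34, 35} → 8 additions
Total edits = 2 + 8 = 10

10


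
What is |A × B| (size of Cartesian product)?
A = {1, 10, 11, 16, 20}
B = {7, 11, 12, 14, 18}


Set A = {1, 10, 11, 16, 20} has 5 elements.
Set B = {7, 11, 12, 14, 18} has 5 elements.
|A × B| = |A| × |B| = 5 × 5 = 25

25


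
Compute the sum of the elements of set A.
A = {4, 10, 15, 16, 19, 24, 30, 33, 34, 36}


Set A = {4, 10, 15, 16, 19, 24, 30, 33, 34, 36}
Sum = 4 + 10 + 15 + 16 + 19 + 24 + 30 + 33 + 34 + 36 = 221

221


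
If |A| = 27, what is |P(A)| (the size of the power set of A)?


The set has 27 elements.
The power set contains all possible subsets.
|P(A)| = 2^|A| = 2^27 = 134217728

134217728


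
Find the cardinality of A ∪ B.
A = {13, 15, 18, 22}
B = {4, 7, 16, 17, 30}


Set A = {13, 15, 18, 22}, |A| = 4
Set B = {4, 7, 16, 17, 30}, |B| = 5
A ∩ B = {}, |A ∩ B| = 0
|A ∪ B| = |A| + |B| - |A ∩ B| = 4 + 5 - 0 = 9

9


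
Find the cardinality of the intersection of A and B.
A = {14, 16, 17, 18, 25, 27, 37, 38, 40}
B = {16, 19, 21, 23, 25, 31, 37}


Set A = {14, 16, 17, 18, 25, 27, 37, 38, 40}
Set B = {16, 19, 21, 23, 25, 31, 37}
A ∩ B = {16, 25, 37}
|A ∩ B| = 3

3


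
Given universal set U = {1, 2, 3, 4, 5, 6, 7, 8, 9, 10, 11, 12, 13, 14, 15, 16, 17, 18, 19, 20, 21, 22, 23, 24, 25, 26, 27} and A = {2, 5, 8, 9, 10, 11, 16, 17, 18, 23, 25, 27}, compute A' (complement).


Universal set U = {1, 2, 3, 4, 5, 6, 7, 8, 9, 10, 11, 12, 13, 14, 15, 16, 17, 18, 19, 20, 21, 22, 23, 24, 25, 26, 27}
Set A = {2, 5, 8, 9, 10, 11, 16, 17, 18, 23, 25, 27}
A' = U \ A = elements in U but not in A
Checking each element of U:
1 (not in A, include), 2 (in A, exclude), 3 (not in A, include), 4 (not in A, include), 5 (in A, exclude), 6 (not in A, include), 7 (not in A, include), 8 (in A, exclude), 9 (in A, exclude), 10 (in A, exclude), 11 (in A, exclude), 12 (not in A, include), 13 (not in A, include), 14 (not in A, include), 15 (not in A, include), 16 (in A, exclude), 17 (in A, exclude), 18 (in A, exclude), 19 (not in A, include), 20 (not in A, include), 21 (not in A, include), 22 (not in A, include), 23 (in A, exclude), 24 (not in A, include), 25 (in A, exclude), 26 (not in A, include), 27 (in A, exclude)
A' = {1, 3, 4, 6, 7, 12, 13, 14, 15, 19, 20, 21, 22, 24, 26}

{1, 3, 4, 6, 7, 12, 13, 14, 15, 19, 20, 21, 22, 24, 26}


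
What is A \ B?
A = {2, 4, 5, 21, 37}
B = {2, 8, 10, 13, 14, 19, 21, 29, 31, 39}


Set A = {2, 4, 5, 21, 37}
Set B = {2, 8, 10, 13, 14, 19, 21, 29, 31, 39}
A \ B includes elements in A that are not in B.
Check each element of A:
2 (in B, remove), 4 (not in B, keep), 5 (not in B, keep), 21 (in B, remove), 37 (not in B, keep)
A \ B = {4, 5, 37}

{4, 5, 37}


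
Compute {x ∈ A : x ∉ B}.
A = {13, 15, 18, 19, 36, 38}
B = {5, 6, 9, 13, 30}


Set A = {13, 15, 18, 19, 36, 38}
Set B = {5, 6, 9, 13, 30}
Check each element of A against B:
13 ∈ B, 15 ∉ B (include), 18 ∉ B (include), 19 ∉ B (include), 36 ∉ B (include), 38 ∉ B (include)
Elements of A not in B: {15, 18, 19, 36, 38}

{15, 18, 19, 36, 38}


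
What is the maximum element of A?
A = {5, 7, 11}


Set A = {5, 7, 11}
Elements in ascending order: 5, 7, 11
The largest element is 11.

11


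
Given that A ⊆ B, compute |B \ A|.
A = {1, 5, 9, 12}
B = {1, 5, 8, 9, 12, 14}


Set A = {1, 5, 9, 12}, |A| = 4
Set B = {1, 5, 8, 9, 12, 14}, |B| = 6
Since A ⊆ B: B \ A = {8, 14}
|B| - |A| = 6 - 4 = 2

2


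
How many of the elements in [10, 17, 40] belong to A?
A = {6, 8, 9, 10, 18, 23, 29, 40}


Set A = {6, 8, 9, 10, 18, 23, 29, 40}
Candidates: [10, 17, 40]
Check each candidate:
10 ∈ A, 17 ∉ A, 40 ∈ A
Count of candidates in A: 2

2


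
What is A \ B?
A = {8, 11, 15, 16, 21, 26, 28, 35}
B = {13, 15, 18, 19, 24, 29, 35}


Set A = {8, 11, 15, 16, 21, 26, 28, 35}
Set B = {13, 15, 18, 19, 24, 29, 35}
A \ B includes elements in A that are not in B.
Check each element of A:
8 (not in B, keep), 11 (not in B, keep), 15 (in B, remove), 16 (not in B, keep), 21 (not in B, keep), 26 (not in B, keep), 28 (not in B, keep), 35 (in B, remove)
A \ B = {8, 11, 16, 21, 26, 28}

{8, 11, 16, 21, 26, 28}


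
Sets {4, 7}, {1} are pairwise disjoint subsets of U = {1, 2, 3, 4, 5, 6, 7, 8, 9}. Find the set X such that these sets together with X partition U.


U = {1, 2, 3, 4, 5, 6, 7, 8, 9}
Shown blocks: {4, 7}, {1}
A partition's blocks are pairwise disjoint and cover U, so the missing block = U \ (union of shown blocks).
Union of shown blocks: {1, 4, 7}
Missing block = U \ (union) = {2, 3, 5, 6, 8, 9}

{2, 3, 5, 6, 8, 9}


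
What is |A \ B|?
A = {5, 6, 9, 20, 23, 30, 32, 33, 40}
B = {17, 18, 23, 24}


Set A = {5, 6, 9, 20, 23, 30, 32, 33, 40}
Set B = {17, 18, 23, 24}
A \ B = {5, 6, 9, 20, 30, 32, 33, 40}
|A \ B| = 8

8


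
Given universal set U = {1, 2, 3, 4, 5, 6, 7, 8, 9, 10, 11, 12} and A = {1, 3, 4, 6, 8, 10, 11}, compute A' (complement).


Universal set U = {1, 2, 3, 4, 5, 6, 7, 8, 9, 10, 11, 12}
Set A = {1, 3, 4, 6, 8, 10, 11}
A' = U \ A = elements in U but not in A
Checking each element of U:
1 (in A, exclude), 2 (not in A, include), 3 (in A, exclude), 4 (in A, exclude), 5 (not in A, include), 6 (in A, exclude), 7 (not in A, include), 8 (in A, exclude), 9 (not in A, include), 10 (in A, exclude), 11 (in A, exclude), 12 (not in A, include)
A' = {2, 5, 7, 9, 12}

{2, 5, 7, 9, 12}


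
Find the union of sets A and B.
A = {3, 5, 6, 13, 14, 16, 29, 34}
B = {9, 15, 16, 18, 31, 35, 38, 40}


Set A = {3, 5, 6, 13, 14, 16, 29, 34}
Set B = {9, 15, 16, 18, 31, 35, 38, 40}
A ∪ B includes all elements in either set.
Elements from A: {3, 5, 6, 13, 14, 16, 29, 34}
Elements from B not already included: {9, 15, 18, 31, 35, 38, 40}
A ∪ B = {3, 5, 6, 9, 13, 14, 15, 16, 18, 29, 31, 34, 35, 38, 40}

{3, 5, 6, 9, 13, 14, 15, 16, 18, 29, 31, 34, 35, 38, 40}


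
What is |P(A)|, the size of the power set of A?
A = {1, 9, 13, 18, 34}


Set A = {1, 9, 13, 18, 34}
|A| = 5
The power set P(A) contains all subsets of A.
|P(A)| = 2^|A| = 2^5 = 32

32


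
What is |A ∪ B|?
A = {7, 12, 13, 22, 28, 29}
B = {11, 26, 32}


Set A = {7, 12, 13, 22, 28, 29}, |A| = 6
Set B = {11, 26, 32}, |B| = 3
A ∩ B = {}, |A ∩ B| = 0
|A ∪ B| = |A| + |B| - |A ∩ B| = 6 + 3 - 0 = 9

9


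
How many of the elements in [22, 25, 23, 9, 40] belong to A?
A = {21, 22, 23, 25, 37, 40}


Set A = {21, 22, 23, 25, 37, 40}
Candidates: [22, 25, 23, 9, 40]
Check each candidate:
22 ∈ A, 25 ∈ A, 23 ∈ A, 9 ∉ A, 40 ∈ A
Count of candidates in A: 4

4


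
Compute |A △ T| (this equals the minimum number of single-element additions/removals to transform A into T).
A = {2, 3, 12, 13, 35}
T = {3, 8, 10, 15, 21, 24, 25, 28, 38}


Set A = {2, 3, 12, 13, 35}
Set T = {3, 8, 10, 15, 21, 24, 25, 28, 38}
Elements to remove from A (in A, not in T): {2, 12, 13, 35} → 4 removals
Elements to add to A (in T, not in A): {8, 10, 15, 21, 24, 25, 28, 38} → 8 additions
Total edits = 4 + 8 = 12

12


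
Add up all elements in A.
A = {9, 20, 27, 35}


Set A = {9, 20, 27, 35}
Sum = 9 + 20 + 27 + 35 = 91

91


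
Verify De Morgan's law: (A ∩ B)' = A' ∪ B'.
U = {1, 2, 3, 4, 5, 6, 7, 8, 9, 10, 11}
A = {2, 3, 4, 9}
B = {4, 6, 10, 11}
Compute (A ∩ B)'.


U = {1, 2, 3, 4, 5, 6, 7, 8, 9, 10, 11}
A = {2, 3, 4, 9}, B = {4, 6, 10, 11}
A ∩ B = {4}
(A ∩ B)' = U \ (A ∩ B) = {1, 2, 3, 5, 6, 7, 8, 9, 10, 11}
Verification via A' ∪ B': A' = {1, 5, 6, 7, 8, 10, 11}, B' = {1, 2, 3, 5, 7, 8, 9}
A' ∪ B' = {1, 2, 3, 5, 6, 7, 8, 9, 10, 11} ✓

{1, 2, 3, 5, 6, 7, 8, 9, 10, 11}


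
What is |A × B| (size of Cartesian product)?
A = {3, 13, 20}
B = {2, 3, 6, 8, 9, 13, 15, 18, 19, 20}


Set A = {3, 13, 20} has 3 elements.
Set B = {2, 3, 6, 8, 9, 13, 15, 18, 19, 20} has 10 elements.
|A × B| = |A| × |B| = 3 × 10 = 30

30


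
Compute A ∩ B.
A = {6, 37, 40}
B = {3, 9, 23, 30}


Set A = {6, 37, 40}
Set B = {3, 9, 23, 30}
A ∩ B includes only elements in both sets.
Check each element of A against B:
6 ✗, 37 ✗, 40 ✗
A ∩ B = {}

{}


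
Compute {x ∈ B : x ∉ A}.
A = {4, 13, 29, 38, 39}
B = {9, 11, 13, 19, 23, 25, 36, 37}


Set A = {4, 13, 29, 38, 39}
Set B = {9, 11, 13, 19, 23, 25, 36, 37}
Check each element of B against A:
9 ∉ A (include), 11 ∉ A (include), 13 ∈ A, 19 ∉ A (include), 23 ∉ A (include), 25 ∉ A (include), 36 ∉ A (include), 37 ∉ A (include)
Elements of B not in A: {9, 11, 19, 23, 25, 36, 37}

{9, 11, 19, 23, 25, 36, 37}


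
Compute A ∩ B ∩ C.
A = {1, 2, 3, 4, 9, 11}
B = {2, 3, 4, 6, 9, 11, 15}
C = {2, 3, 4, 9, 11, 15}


Set A = {1, 2, 3, 4, 9, 11}
Set B = {2, 3, 4, 6, 9, 11, 15}
Set C = {2, 3, 4, 9, 11, 15}
First, A ∩ B = {2, 3, 4, 9, 11}
Then, (A ∩ B) ∩ C = {2, 3, 4, 9, 11}

{2, 3, 4, 9, 11}


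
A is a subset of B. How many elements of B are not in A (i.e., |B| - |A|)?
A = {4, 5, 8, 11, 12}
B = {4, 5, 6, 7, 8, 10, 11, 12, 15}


Set A = {4, 5, 8, 11, 12}, |A| = 5
Set B = {4, 5, 6, 7, 8, 10, 11, 12, 15}, |B| = 9
Since A ⊆ B: B \ A = {6, 7, 10, 15}
|B| - |A| = 9 - 5 = 4

4


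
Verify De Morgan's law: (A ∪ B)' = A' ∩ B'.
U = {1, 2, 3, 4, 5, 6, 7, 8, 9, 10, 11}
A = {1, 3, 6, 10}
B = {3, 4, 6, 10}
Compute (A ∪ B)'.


U = {1, 2, 3, 4, 5, 6, 7, 8, 9, 10, 11}
A = {1, 3, 6, 10}, B = {3, 4, 6, 10}
A ∪ B = {1, 3, 4, 6, 10}
(A ∪ B)' = U \ (A ∪ B) = {2, 5, 7, 8, 9, 11}
Verification via A' ∩ B': A' = {2, 4, 5, 7, 8, 9, 11}, B' = {1, 2, 5, 7, 8, 9, 11}
A' ∩ B' = {2, 5, 7, 8, 9, 11} ✓

{2, 5, 7, 8, 9, 11}


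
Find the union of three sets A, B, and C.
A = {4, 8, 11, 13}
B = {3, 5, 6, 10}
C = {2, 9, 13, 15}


Set A = {4, 8, 11, 13}
Set B = {3, 5, 6, 10}
Set C = {2, 9, 13, 15}
First, A ∪ B = {3, 4, 5, 6, 8, 10, 11, 13}
Then, (A ∪ B) ∪ C = {2, 3, 4, 5, 6, 8, 9, 10, 11, 13, 15}

{2, 3, 4, 5, 6, 8, 9, 10, 11, 13, 15}


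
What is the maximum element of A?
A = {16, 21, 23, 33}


Set A = {16, 21, 23, 33}
Elements in ascending order: 16, 21, 23, 33
The largest element is 33.

33


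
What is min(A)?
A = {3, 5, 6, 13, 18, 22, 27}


Set A = {3, 5, 6, 13, 18, 22, 27}
Elements in ascending order: 3, 5, 6, 13, 18, 22, 27
The smallest element is 3.

3


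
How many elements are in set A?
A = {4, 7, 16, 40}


Set A = {4, 7, 16, 40}
Listing elements: 4, 7, 16, 40
Counting: 4 elements
|A| = 4

4


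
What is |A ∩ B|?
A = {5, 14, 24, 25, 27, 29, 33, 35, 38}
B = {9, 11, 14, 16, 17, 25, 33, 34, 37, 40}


Set A = {5, 14, 24, 25, 27, 29, 33, 35, 38}
Set B = {9, 11, 14, 16, 17, 25, 33, 34, 37, 40}
A ∩ B = {14, 25, 33}
|A ∩ B| = 3

3


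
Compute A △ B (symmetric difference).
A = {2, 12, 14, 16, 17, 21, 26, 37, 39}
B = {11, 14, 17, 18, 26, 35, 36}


Set A = {2, 12, 14, 16, 17, 21, 26, 37, 39}
Set B = {11, 14, 17, 18, 26, 35, 36}
A △ B = (A \ B) ∪ (B \ A)
Elements in A but not B: {2, 12, 16, 21, 37, 39}
Elements in B but not A: {11, 18, 35, 36}
A △ B = {2, 11, 12, 16, 18, 21, 35, 36, 37, 39}

{2, 11, 12, 16, 18, 21, 35, 36, 37, 39}


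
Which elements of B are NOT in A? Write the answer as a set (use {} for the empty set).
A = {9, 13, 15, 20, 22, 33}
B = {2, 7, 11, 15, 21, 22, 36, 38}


Set A = {9, 13, 15, 20, 22, 33}
Set B = {2, 7, 11, 15, 21, 22, 36, 38}
Check each element of B against A:
2 ∉ A (include), 7 ∉ A (include), 11 ∉ A (include), 15 ∈ A, 21 ∉ A (include), 22 ∈ A, 36 ∉ A (include), 38 ∉ A (include)
Elements of B not in A: {2, 7, 11, 21, 36, 38}

{2, 7, 11, 21, 36, 38}


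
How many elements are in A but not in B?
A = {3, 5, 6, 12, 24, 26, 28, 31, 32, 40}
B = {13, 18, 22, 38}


Set A = {3, 5, 6, 12, 24, 26, 28, 31, 32, 40}
Set B = {13, 18, 22, 38}
A \ B = {3, 5, 6, 12, 24, 26, 28, 31, 32, 40}
|A \ B| = 10

10


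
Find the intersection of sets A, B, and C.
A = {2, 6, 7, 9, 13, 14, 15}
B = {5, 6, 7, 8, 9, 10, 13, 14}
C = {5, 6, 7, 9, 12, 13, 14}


Set A = {2, 6, 7, 9, 13, 14, 15}
Set B = {5, 6, 7, 8, 9, 10, 13, 14}
Set C = {5, 6, 7, 9, 12, 13, 14}
First, A ∩ B = {6, 7, 9, 13, 14}
Then, (A ∩ B) ∩ C = {6, 7, 9, 13, 14}

{6, 7, 9, 13, 14}


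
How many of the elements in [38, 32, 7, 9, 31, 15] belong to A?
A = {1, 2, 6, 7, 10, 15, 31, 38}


Set A = {1, 2, 6, 7, 10, 15, 31, 38}
Candidates: [38, 32, 7, 9, 31, 15]
Check each candidate:
38 ∈ A, 32 ∉ A, 7 ∈ A, 9 ∉ A, 31 ∈ A, 15 ∈ A
Count of candidates in A: 4

4


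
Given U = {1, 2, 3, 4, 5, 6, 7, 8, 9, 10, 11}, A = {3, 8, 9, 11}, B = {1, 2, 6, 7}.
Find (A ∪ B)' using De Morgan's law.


U = {1, 2, 3, 4, 5, 6, 7, 8, 9, 10, 11}
A = {3, 8, 9, 11}, B = {1, 2, 6, 7}
A ∪ B = {1, 2, 3, 6, 7, 8, 9, 11}
(A ∪ B)' = U \ (A ∪ B) = {4, 5, 10}
Verification via A' ∩ B': A' = {1, 2, 4, 5, 6, 7, 10}, B' = {3, 4, 5, 8, 9, 10, 11}
A' ∩ B' = {4, 5, 10} ✓

{4, 5, 10}


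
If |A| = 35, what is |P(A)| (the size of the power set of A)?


The set has 35 elements.
The power set contains all possible subsets.
|P(A)| = 2^|A| = 2^35 = 34359738368

34359738368


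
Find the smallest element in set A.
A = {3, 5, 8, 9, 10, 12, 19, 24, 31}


Set A = {3, 5, 8, 9, 10, 12, 19, 24, 31}
Elements in ascending order: 3, 5, 8, 9, 10, 12, 19, 24, 31
The smallest element is 3.

3


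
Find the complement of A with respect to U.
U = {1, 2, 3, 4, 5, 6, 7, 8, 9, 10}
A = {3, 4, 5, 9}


Universal set U = {1, 2, 3, 4, 5, 6, 7, 8, 9, 10}
Set A = {3, 4, 5, 9}
A' = U \ A = elements in U but not in A
Checking each element of U:
1 (not in A, include), 2 (not in A, include), 3 (in A, exclude), 4 (in A, exclude), 5 (in A, exclude), 6 (not in A, include), 7 (not in A, include), 8 (not in A, include), 9 (in A, exclude), 10 (not in A, include)
A' = {1, 2, 6, 7, 8, 10}

{1, 2, 6, 7, 8, 10}


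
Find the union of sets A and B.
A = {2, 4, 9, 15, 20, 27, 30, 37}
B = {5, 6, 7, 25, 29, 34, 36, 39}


Set A = {2, 4, 9, 15, 20, 27, 30, 37}
Set B = {5, 6, 7, 25, 29, 34, 36, 39}
A ∪ B includes all elements in either set.
Elements from A: {2, 4, 9, 15, 20, 27, 30, 37}
Elements from B not already included: {5, 6, 7, 25, 29, 34, 36, 39}
A ∪ B = {2, 4, 5, 6, 7, 9, 15, 20, 25, 27, 29, 30, 34, 36, 37, 39}

{2, 4, 5, 6, 7, 9, 15, 20, 25, 27, 29, 30, 34, 36, 37, 39}


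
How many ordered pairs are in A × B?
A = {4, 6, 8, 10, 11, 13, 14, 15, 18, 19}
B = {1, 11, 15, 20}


Set A = {4, 6, 8, 10, 11, 13, 14, 15, 18, 19} has 10 elements.
Set B = {1, 11, 15, 20} has 4 elements.
|A × B| = |A| × |B| = 10 × 4 = 40

40


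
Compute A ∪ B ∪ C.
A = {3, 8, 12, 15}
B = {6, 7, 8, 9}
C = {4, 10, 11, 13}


Set A = {3, 8, 12, 15}
Set B = {6, 7, 8, 9}
Set C = {4, 10, 11, 13}
First, A ∪ B = {3, 6, 7, 8, 9, 12, 15}
Then, (A ∪ B) ∪ C = {3, 4, 6, 7, 8, 9, 10, 11, 12, 13, 15}

{3, 4, 6, 7, 8, 9, 10, 11, 12, 13, 15}


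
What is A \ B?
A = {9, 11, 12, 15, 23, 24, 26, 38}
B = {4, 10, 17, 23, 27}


Set A = {9, 11, 12, 15, 23, 24, 26, 38}
Set B = {4, 10, 17, 23, 27}
A \ B includes elements in A that are not in B.
Check each element of A:
9 (not in B, keep), 11 (not in B, keep), 12 (not in B, keep), 15 (not in B, keep), 23 (in B, remove), 24 (not in B, keep), 26 (not in B, keep), 38 (not in B, keep)
A \ B = {9, 11, 12, 15, 24, 26, 38}

{9, 11, 12, 15, 24, 26, 38}


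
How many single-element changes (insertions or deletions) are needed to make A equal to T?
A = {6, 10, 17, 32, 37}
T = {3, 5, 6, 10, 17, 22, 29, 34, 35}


Set A = {6, 10, 17, 32, 37}
Set T = {3, 5, 6, 10, 17, 22, 29, 34, 35}
Elements to remove from A (in A, not in T): {32, 37} → 2 removals
Elements to add to A (in T, not in A): {3, 5, 22, 29, 34, 35} → 6 additions
Total edits = 2 + 6 = 8

8


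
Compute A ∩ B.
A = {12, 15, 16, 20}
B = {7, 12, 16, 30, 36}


Set A = {12, 15, 16, 20}
Set B = {7, 12, 16, 30, 36}
A ∩ B includes only elements in both sets.
Check each element of A against B:
12 ✓, 15 ✗, 16 ✓, 20 ✗
A ∩ B = {12, 16}

{12, 16}
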